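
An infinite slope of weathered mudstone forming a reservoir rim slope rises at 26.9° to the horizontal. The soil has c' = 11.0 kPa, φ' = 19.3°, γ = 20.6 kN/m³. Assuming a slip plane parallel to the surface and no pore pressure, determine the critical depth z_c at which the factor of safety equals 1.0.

Setting FS = 1.00 in FS = [c' + γz cos²β tanφ'] / [γz sinβ cosβ] and solving for z:
z = c' / [γ cosβ (FS·sinβ − cosβ·tanφ')]
  = 11.0 / [20.6·cos26.9°·(1.00·sin26.9° − cos26.9°·tan19.3°)]
  = 11.0 / [20.6·0.8918·(1.00·0.4524 − 0.8918·0.3502)]
  = 11.0 / 2.5744 = 4.273 m

z_c = 4.27 m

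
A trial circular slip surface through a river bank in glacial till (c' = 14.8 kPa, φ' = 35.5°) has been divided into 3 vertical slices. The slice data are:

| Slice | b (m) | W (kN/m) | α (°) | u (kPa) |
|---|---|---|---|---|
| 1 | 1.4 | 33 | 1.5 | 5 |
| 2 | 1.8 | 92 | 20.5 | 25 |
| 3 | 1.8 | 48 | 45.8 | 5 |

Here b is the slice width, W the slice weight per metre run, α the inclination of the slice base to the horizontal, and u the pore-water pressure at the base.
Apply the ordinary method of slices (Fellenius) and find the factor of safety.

Ordinary method of slices: FS = Σ[c'·Δl_i + (W_i cosα_i − u_i·Δl_i)·tanφ'] / Σ W_i sinα_i, with Δl_i = b_i / cosα_i.
Slice 1: Δl = 1.4/cos1.5° = 1.400 m; N'_1 = 33·cos1.5° − 5·1.400 = 26.0; c'Δl = 20.73; W sinα = 0.9
Slice 2: Δl = 1.8/cos20.5° = 1.922 m; N'_2 = 92·cos20.5° − 25·1.922 = 38.1; c'Δl = 28.44; W sinα = 32.2
Slice 3: Δl = 1.8/cos45.8° = 2.582 m; N'_3 = 48·cos45.8° − 5·2.582 = 20.6; c'Δl = 38.21; W sinα = 34.4
Σc'Δl = 87.4 kN/m; ΣN' = 84.7 kN/m; ΣW sinα = 67.5 kN/m
Resisting = 87.4 + 84.7·tan35.5° = 87.4 + 60.4 = 147.8 kN/m
FS = 147.8 / 67.5 = 2.189

FS = 2.19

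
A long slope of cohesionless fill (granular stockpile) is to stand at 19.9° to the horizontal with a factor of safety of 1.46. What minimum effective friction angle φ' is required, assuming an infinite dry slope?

φ' = 27.9°

FS = tanφ'/tanβ ⇒ tanφ' = FS · tanβ = 1.46 · tan19.9° = 0.5285
φ' = arctan(0.5285) = 27.86°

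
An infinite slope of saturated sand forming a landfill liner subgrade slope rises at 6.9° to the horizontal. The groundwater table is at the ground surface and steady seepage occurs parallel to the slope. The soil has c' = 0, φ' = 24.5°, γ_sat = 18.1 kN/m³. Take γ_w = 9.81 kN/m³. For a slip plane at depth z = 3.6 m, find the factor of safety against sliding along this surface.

With seepage parallel to the slope and the water table at the surface, the effective normal stress on the slip plane uses the buoyant unit weight γ' = γ_sat − γ_w while the driving shear stress uses γ_sat:
FS = [c' + γ' z cos²β tanφ'] / [γ_sat z sinβ cosβ]
(For c' = 0 this reduces to FS = (γ'/γ_sat)·tanφ'/tanβ.)
γ' = 18.1 − 9.81 = 8.29 kN/m³
Numerator = 0.0 + 8.29·3.6·cos²6.9°·tan24.5° = 0.0 + 8.29·3.6·0.9856·0.4557 = 13.404 kPa
Denominator = 18.1·3.6·sin6.9°·cos6.9° = 18.1·3.6·0.1201·0.9928 = 7.771 kPa
FS = 13.404 / 7.771 = 1.725

FS = 1.72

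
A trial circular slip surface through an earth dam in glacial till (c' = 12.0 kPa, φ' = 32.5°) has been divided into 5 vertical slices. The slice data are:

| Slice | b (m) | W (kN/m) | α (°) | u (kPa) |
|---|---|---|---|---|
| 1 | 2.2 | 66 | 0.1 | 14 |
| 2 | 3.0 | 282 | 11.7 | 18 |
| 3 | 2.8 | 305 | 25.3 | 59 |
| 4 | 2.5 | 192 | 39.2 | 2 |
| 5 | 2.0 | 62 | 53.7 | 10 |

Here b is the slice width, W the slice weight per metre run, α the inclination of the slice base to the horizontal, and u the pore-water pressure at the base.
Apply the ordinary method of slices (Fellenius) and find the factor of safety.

Ordinary method of slices: FS = Σ[c'·Δl_i + (W_i cosα_i − u_i·Δl_i)·tanφ'] / Σ W_i sinα_i, with Δl_i = b_i / cosα_i.
Slice 1: Δl = 2.2/cos0.1° = 2.200 m; N'_1 = 66·cos0.1° − 14·2.200 = 35.2; c'Δl = 26.40; W sinα = 0.1
Slice 2: Δl = 3.0/cos11.7° = 3.064 m; N'_2 = 282·cos11.7° − 18·3.064 = 221.0; c'Δl = 36.76; W sinα = 57.2
Slice 3: Δl = 2.8/cos25.3° = 3.097 m; N'_3 = 305·cos25.3° − 59·3.097 = 93.0; c'Δl = 37.16; W sinα = 130.3
Slice 4: Δl = 2.5/cos39.2° = 3.226 m; N'_4 = 192·cos39.2° − 2·3.226 = 142.3; c'Δl = 38.71; W sinα = 121.3
Slice 5: Δl = 2.0/cos53.7° = 3.378 m; N'_5 = 62·cos53.7° − 10·3.378 = 2.9; c'Δl = 40.54; W sinα = 50.0
Σc'Δl = 179.6 kN/m; ΣN' = 494.5 kN/m; ΣW sinα = 359.0 kN/m
Resisting = 179.6 + 494.5·tan32.5° = 179.6 + 315.0 = 494.6 kN/m
FS = 494.6 / 359.0 = 1.378

FS = 1.38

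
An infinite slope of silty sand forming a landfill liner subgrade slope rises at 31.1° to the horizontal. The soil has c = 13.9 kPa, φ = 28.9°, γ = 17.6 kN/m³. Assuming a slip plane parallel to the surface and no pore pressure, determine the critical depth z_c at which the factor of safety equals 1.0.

Setting FS = 1.00 in FS = [c + γz cos²β tanφ] / [γz sinβ cosβ] and solving for z:
z = c / [γ cosβ (FS·sinβ − cosβ·tanφ)]
  = 13.9 / [17.6·cos31.1°·(1.00·sin31.1° − cos31.1°·tan28.9°)]
  = 13.9 / [17.6·0.8563·(1.00·0.5165 − 0.8563·0.5520)]
  = 13.9 / 0.6608 = 21.035 m

z_c = 21.03 m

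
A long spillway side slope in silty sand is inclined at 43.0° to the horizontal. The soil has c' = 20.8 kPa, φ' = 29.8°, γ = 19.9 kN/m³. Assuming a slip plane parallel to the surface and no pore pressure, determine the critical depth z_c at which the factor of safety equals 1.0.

Setting FS = 1.00 in FS = [c' + γz cos²β tanφ'] / [γz sinβ cosβ] and solving for z:
z = c' / [γ cosβ (FS·sinβ − cosβ·tanφ')]
  = 20.8 / [19.9·cos43.0°·(1.00·sin43.0° − cos43.0°·tan29.8°)]
  = 20.8 / [19.9·0.7314·(1.00·0.6820 − 0.7314·0.5727)]
  = 20.8 / 3.8298 = 5.431 m

z_c = 5.43 m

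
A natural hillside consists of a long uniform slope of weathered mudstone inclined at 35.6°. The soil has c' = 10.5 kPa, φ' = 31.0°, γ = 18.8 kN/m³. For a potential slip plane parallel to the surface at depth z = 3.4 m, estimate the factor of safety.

FS = 1.19

For an infinite slope with a slip plane parallel to the surface (no pore pressure): FS = [c' + γz cos²β tanφ'] / [γz sinβ cosβ].
γz = 18.8·3.4 = 63.92 kN/m²
Numerator = 10.5 + 63.92·cos²35.6°·tan31.0° = 10.5 + 63.92·0.6611·0.6009 = 35.892 kPa
Denominator = 63.92·sin35.6°·cos35.6° = 63.92·0.5821·0.8131 = 30.255 kPa
FS = 35.892 / 30.255 = 1.186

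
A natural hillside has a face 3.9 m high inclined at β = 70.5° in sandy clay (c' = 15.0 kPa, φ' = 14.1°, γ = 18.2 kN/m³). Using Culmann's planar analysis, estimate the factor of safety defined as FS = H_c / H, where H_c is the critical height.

H_c = (4c'/γ) · sinβ cosφ' / [1 − cos(β − φ')]
    = (4·15.0/18.2) · sin70.5°·cos14.1° / [1 − cos56.4°]
    = 3.297 · 0.9142 / 0.4466 = 6.75 m
FS = H_c / H = 6.75 / 3.9 = 1.730

FS = 1.73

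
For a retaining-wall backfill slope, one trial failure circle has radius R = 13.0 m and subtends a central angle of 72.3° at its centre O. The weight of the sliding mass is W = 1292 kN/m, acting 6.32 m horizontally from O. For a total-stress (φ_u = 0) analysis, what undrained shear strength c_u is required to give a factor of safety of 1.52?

c_u = 58.2 kPa

FS = c_u·L_a·R / (W·d), so c_u = FS·W·d / (L_a·R).
Arc length L_a = R·θ = 13.0·(72.3°·π/180) = 13.0·1.2619 = 16.40 m
c_u = 1.52·1292·6.32 / (16.40·13.0) = 12411.5 / 213.26 = 58.20 kPa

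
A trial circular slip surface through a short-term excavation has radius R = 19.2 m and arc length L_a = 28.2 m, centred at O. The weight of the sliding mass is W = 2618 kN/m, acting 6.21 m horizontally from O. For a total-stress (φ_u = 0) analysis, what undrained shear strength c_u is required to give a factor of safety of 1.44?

FS = c_u·L_a·R / (W·d), so c_u = FS·W·d / (L_a·R).
c_u = 1.44·2618·6.21 / (28.20·19.2) = 23411.2 / 541.44 = 43.24 kPa

c_u = 43.2 kPa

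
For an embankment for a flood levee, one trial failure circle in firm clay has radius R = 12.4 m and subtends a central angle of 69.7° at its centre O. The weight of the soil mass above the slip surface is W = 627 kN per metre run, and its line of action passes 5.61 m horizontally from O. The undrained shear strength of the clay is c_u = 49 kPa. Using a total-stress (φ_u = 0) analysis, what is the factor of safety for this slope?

Taking moments about the centre O, the resisting moment is provided by the undrained shear strength acting along the arc:
Arc length L_a = R·θ = 12.4·(69.7°·π/180) = 12.4·1.2165 = 15.08 m
M_R = c_u·L_a·R = 49·15.08·12.4 = 9165.4 kN·m/m
M_D = W·d = 627·5.61 = 3517.5 kN·m/m
FS = M_R / M_D = 9165.4 / 3517.5 = 2.606

FS = 2.61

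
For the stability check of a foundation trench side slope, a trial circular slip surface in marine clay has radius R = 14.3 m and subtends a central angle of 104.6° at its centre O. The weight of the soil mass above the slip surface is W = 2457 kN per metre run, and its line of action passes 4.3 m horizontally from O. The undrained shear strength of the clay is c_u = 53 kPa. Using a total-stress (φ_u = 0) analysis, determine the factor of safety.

Taking moments about the centre O, the resisting moment is provided by the undrained shear strength acting along the arc:
Arc length L_a = R·θ = 14.3·(104.6°·π/180) = 14.3·1.8256 = 26.11 m
M_R = c_u·L_a·R = 53·26.11·14.3 = 19786.0 kN·m/m
M_D = W·d = 2457·4.3 = 10565.1 kN·m/m
FS = M_R / M_D = 19786.0 / 10565.1 = 1.873

FS = 1.87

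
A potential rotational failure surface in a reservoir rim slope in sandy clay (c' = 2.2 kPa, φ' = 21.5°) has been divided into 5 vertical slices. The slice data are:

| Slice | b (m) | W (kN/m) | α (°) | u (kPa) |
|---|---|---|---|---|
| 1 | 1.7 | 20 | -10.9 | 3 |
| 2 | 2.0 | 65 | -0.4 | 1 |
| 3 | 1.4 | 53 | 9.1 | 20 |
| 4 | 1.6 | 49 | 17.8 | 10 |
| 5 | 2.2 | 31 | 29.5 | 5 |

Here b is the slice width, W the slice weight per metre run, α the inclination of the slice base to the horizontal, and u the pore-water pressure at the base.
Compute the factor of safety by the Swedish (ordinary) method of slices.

FS = 2.27

Ordinary method of slices: FS = Σ[c'·Δl_i + (W_i cosα_i − u_i·Δl_i)·tanφ'] / Σ W_i sinα_i, with Δl_i = b_i / cosα_i.
Slice 1: Δl = 1.7/cos(-10.9°) = 1.731 m; N'_1 = 20·cos(-10.9°) − 3·1.731 = 14.4; c'Δl = 3.81; W sinα = -3.8
Slice 2: Δl = 2.0/cos(-0.4°) = 2.000 m; N'_2 = 65·cos(-0.4°) − 1·2.000 = 63.0; c'Δl = 4.40; W sinα = -0.5
Slice 3: Δl = 1.4/cos9.1° = 1.418 m; N'_3 = 53·cos9.1° − 20·1.418 = 24.0; c'Δl = 3.12; W sinα = 8.4
Slice 4: Δl = 1.6/cos17.8° = 1.680 m; N'_4 = 49·cos17.8° − 10·1.680 = 29.8; c'Δl = 3.70; W sinα = 15.0
Slice 5: Δl = 2.2/cos29.5° = 2.528 m; N'_5 = 31·cos29.5° − 5·2.528 = 14.3; c'Δl = 5.56; W sinα = 15.3
Σc'Δl = 20.6 kN/m; ΣN' = 145.6 kN/m; ΣW sinα = 34.4 kN/m
Resisting = 20.6 + 145.6·tan21.5° = 20.6 + 57.4 = 77.9 kN/m
FS = 77.9 / 34.4 = 2.266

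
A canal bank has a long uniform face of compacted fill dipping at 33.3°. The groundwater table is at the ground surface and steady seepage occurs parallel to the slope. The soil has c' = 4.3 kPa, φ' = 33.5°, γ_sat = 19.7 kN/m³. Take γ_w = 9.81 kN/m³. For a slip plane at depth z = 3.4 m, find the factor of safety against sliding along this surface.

FS = 0.65

With seepage parallel to the slope and the water table at the surface, the effective normal stress on the slip plane uses the buoyant unit weight γ' = γ_sat − γ_w while the driving shear stress uses γ_sat:
FS = [c' + γ' z cos²β tanφ'] / [γ_sat z sinβ cosβ]
γ' = 19.7 − 9.81 = 9.89 kN/m³
Numerator = 4.3 + 9.89·3.4·cos²33.3°·tan33.5° = 4.3 + 9.89·3.4·0.6986·0.6619 = 19.848 kPa
Denominator = 19.7·3.4·sin33.3°·cos33.3° = 19.7·3.4·0.5490·0.8358 = 30.736 kPa
FS = 19.848 / 30.736 = 0.646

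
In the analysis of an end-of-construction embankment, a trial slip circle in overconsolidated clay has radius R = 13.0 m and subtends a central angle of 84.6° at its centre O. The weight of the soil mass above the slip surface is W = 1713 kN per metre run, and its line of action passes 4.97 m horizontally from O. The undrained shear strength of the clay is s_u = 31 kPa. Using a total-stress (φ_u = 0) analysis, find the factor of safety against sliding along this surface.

FS = 0.91

Taking moments about the centre O, the resisting moment is provided by the undrained shear strength acting along the arc:
Arc length L_a = R·θ = 13.0·(84.6°·π/180) = 13.0·1.4765 = 19.20 m
M_R = s_u·L_a·R = 31·19.20·13.0 = 7735.6 kN·m/m
M_D = W·d = 1713·4.97 = 8513.6 kN·m/m
FS = M_R / M_D = 7735.6 / 8513.6 = 0.909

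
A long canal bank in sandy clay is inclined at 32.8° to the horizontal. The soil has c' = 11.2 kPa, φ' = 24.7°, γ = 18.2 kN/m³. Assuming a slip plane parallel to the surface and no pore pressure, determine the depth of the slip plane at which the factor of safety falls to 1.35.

z = 2.12 m

Setting FS = 1.35 in FS = [c' + γz cos²β tanφ'] / [γz sinβ cosβ] and solving for z:
z = c' / [γ cosβ (FS·sinβ − cosβ·tanφ')]
  = 11.2 / [18.2·cos32.8°·(1.35·sin32.8° − cos32.8°·tan24.7°)]
  = 11.2 / [18.2·0.8406·(1.35·0.5417 − 0.8406·0.4599)]
  = 11.2 / 5.2732 = 2.124 m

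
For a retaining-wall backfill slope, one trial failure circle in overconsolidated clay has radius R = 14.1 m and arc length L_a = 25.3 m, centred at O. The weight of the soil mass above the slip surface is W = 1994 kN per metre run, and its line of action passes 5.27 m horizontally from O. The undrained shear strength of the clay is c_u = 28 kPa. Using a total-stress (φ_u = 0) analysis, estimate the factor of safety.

Taking moments about the centre O, the resisting moment is provided by the undrained shear strength acting along the arc:
M_R = c_u·L_a·R = 28·25.30·14.1 = 9988.4 kN·m/m
M_D = W·d = 1994·5.27 = 10508.4 kN·m/m
FS = M_R / M_D = 9988.4 / 10508.4 = 0.951

FS = 0.95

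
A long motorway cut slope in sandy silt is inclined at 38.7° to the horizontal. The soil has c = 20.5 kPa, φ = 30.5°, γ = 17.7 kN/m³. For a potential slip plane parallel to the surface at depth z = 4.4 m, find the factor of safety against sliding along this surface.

FS = 1.27

For an infinite slope with a slip plane parallel to the surface (no pore pressure): FS = [c + γz cos²β tanφ] / [γz sinβ cosβ].
γz = 17.7·4.4 = 77.88 kN/m²
Numerator = 20.5 + 77.88·cos²38.7°·tan30.5° = 20.5 + 77.88·0.6091·0.5890 = 48.441 kPa
Denominator = 77.88·sin38.7°·cos38.7° = 77.88·0.6252·0.7804 = 38.002 kPa
FS = 48.441 / 38.002 = 1.275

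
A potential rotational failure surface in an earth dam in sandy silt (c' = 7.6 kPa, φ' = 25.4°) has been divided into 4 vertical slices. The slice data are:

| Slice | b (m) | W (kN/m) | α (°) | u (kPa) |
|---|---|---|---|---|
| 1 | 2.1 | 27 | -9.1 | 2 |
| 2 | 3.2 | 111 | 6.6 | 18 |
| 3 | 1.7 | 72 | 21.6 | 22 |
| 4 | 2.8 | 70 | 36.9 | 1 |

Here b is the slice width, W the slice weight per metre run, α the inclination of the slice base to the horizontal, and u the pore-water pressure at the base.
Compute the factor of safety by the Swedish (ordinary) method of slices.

FS = 2.00

Ordinary method of slices: FS = Σ[c'·Δl_i + (W_i cosα_i − u_i·Δl_i)·tanφ'] / Σ W_i sinα_i, with Δl_i = b_i / cosα_i.
Slice 1: Δl = 2.1/cos(-9.1°) = 2.127 m; N'_1 = 27·cos(-9.1°) − 2·2.127 = 22.4; c'Δl = 16.16; W sinα = -4.3
Slice 2: Δl = 3.2/cos6.6° = 3.221 m; N'_2 = 111·cos6.6° − 18·3.221 = 52.3; c'Δl = 24.48; W sinα = 12.8
Slice 3: Δl = 1.7/cos21.6° = 1.828 m; N'_3 = 72·cos21.6° − 22·1.828 = 26.7; c'Δl = 13.90; W sinα = 26.5
Slice 4: Δl = 2.8/cos36.9° = 3.501 m; N'_4 = 70·cos36.9° − 1·3.501 = 52.5; c'Δl = 26.61; W sinα = 42.0
Σc'Δl = 81.2 kN/m; ΣN' = 153.9 kN/m; ΣW sinα = 77.0 kN/m
Resisting = 81.2 + 153.9·tan25.4° = 81.2 + 73.1 = 154.2 kN/m
FS = 154.2 / 77.0 = 2.002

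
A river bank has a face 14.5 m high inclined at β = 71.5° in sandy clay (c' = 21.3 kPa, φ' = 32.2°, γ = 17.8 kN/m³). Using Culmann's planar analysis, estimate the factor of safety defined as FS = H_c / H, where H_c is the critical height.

FS = 1.17

H_c = (4c'/γ) · sinβ cosφ' / [1 − cos(β − φ')]
    = (4·21.3/17.8) · sin71.5°·cos32.2° / [1 − cos39.3°]
    = 4.787 · 0.8025 / 0.2262 = 16.98 m
FS = H_c / H = 16.98 / 14.5 = 1.171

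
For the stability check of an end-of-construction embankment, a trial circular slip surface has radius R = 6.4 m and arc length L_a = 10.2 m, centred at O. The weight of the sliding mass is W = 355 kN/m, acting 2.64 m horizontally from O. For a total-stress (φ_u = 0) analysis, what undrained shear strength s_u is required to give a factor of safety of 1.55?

FS = s_u·L_a·R / (W·d), so s_u = FS·W·d / (L_a·R).
s_u = 1.55·355·2.64 / (10.20·6.4) = 1452.7 / 65.28 = 22.25 kPa

s_u = 22.3 kPa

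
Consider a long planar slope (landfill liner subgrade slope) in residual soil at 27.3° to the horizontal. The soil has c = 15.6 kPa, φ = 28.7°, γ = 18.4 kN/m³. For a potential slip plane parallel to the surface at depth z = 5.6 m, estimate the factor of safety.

For an infinite slope with a slip plane parallel to the surface (no pore pressure): FS = [c + γz cos²β tanφ] / [γz sinβ cosβ].
γz = 18.4·5.6 = 103.04 kN/m²
Numerator = 15.6 + 103.04·cos²27.3°·tan28.7° = 15.6 + 103.04·0.7896·0.5475 = 60.146 kPa
Denominator = 103.04·sin27.3°·cos27.3° = 103.04·0.4586·0.8886 = 41.995 kPa
FS = 60.146 / 41.995 = 1.432

FS = 1.43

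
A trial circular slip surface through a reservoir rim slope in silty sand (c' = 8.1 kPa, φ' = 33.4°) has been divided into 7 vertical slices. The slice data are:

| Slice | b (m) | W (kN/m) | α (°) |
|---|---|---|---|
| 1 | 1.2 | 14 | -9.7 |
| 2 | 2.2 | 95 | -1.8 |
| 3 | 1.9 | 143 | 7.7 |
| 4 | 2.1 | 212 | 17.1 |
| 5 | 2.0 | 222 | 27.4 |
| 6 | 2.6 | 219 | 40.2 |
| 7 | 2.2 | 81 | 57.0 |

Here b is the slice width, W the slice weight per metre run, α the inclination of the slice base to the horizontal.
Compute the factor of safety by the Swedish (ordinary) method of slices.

FS = 1.83

Ordinary method of slices: FS = Σ[c'·Δl_i + (W_i cosα_i)·tanφ'] / Σ W_i sinα_i, with Δl_i = b_i / cosα_i.
Slice 1: Δl = 1.2/cos(-9.7°) = 1.217 m; N'_1 = 14·cos(-9.7°) = 13.8; c'Δl = 9.86; W sinα = -2.4
Slice 2: Δl = 2.2/cos(-1.8°) = 2.201 m; N'_2 = 95·cos(-1.8°) = 95.0; c'Δl = 17.83; W sinα = -3.0
Slice 3: Δl = 1.9/cos7.7° = 1.917 m; N'_3 = 143·cos7.7° = 141.7; c'Δl = 15.53; W sinα = 19.2
Slice 4: Δl = 2.1/cos17.1° = 2.197 m; N'_4 = 212·cos17.1° = 202.6; c'Δl = 17.80; W sinα = 62.3
Slice 5: Δl = 2.0/cos27.4° = 2.253 m; N'_5 = 222·cos27.4° = 197.1; c'Δl = 18.25; W sinα = 102.2
Slice 6: Δl = 2.6/cos40.2° = 3.404 m; N'_6 = 219·cos40.2° = 167.3; c'Δl = 27.57; W sinα = 141.4
Slice 7: Δl = 2.2/cos57.0° = 4.039 m; N'_7 = 81·cos57.0° = 44.1; c'Δl = 32.72; W sinα = 67.9
Σc'Δl = 139.6 kN/m; ΣN' = 861.6 kN/m; ΣW sinα = 387.6 kN/m
Resisting = 139.6 + 861.6·tan33.4° = 139.6 + 568.1 = 707.7 kN/m
FS = 707.7 / 387.6 = 1.826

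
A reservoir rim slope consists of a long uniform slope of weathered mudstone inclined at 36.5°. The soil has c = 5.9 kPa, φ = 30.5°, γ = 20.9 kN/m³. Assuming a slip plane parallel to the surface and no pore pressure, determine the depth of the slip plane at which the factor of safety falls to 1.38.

Setting FS = 1.38 in FS = [c + γz cos²β tanφ] / [γz sinβ cosβ] and solving for z:
z = c / [γ cosβ (FS·sinβ − cosβ·tanφ)]
  = 5.9 / [20.9·cos36.5°·(1.38·sin36.5° − cos36.5°·tan30.5°)]
  = 5.9 / [20.9·0.8039·(1.38·0.5948 − 0.8039·0.5890)]
  = 5.9 / 5.8357 = 1.011 m

z = 1.01 m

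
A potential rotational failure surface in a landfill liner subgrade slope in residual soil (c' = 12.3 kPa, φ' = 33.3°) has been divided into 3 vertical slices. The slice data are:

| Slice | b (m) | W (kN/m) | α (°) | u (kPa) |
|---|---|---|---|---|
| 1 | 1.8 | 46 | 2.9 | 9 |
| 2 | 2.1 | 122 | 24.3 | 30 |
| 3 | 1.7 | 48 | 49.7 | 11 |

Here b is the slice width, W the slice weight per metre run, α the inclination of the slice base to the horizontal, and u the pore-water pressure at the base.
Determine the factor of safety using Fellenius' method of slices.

FS = 1.47

Ordinary method of slices: FS = Σ[c'·Δl_i + (W_i cosα_i − u_i·Δl_i)·tanφ'] / Σ W_i sinα_i, with Δl_i = b_i / cosα_i.
Slice 1: Δl = 1.8/cos2.9° = 1.802 m; N'_1 = 46·cos2.9° − 9·1.802 = 29.7; c'Δl = 22.17; W sinα = 2.3
Slice 2: Δl = 2.1/cos24.3° = 2.304 m; N'_2 = 122·cos24.3° − 30·2.304 = 42.1; c'Δl = 28.34; W sinα = 50.2
Slice 3: Δl = 1.7/cos49.7° = 2.628 m; N'_3 = 48·cos49.7° − 11·2.628 = 2.1; c'Δl = 32.33; W sinα = 36.6
Σc'Δl = 82.8 kN/m; ΣN' = 73.9 kN/m; ΣW sinα = 89.1 kN/m
Resisting = 82.8 + 73.9·tan33.3° = 82.8 + 48.6 = 131.4 kN/m
FS = 131.4 / 89.1 = 1.474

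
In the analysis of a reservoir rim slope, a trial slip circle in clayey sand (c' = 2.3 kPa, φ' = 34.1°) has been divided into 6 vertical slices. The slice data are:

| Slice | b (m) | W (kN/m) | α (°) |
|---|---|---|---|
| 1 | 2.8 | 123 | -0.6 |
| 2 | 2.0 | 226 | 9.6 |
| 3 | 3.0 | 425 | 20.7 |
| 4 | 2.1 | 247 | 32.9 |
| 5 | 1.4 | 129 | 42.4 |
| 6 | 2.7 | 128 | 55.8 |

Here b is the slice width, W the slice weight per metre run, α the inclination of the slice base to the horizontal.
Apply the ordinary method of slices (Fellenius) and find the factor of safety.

Ordinary method of slices: FS = Σ[c'·Δl_i + (W_i cosα_i)·tanφ'] / Σ W_i sinα_i, with Δl_i = b_i / cosα_i.
Slice 1: Δl = 2.8/cos(-0.6°) = 2.800 m; N'_1 = 123·cos(-0.6°) = 123.0; c'Δl = 6.44; W sinα = -1.3
Slice 2: Δl = 2.0/cos9.6° = 2.028 m; N'_2 = 226·cos9.6° = 222.8; c'Δl = 4.67; W sinα = 37.7
Slice 3: Δl = 3.0/cos20.7° = 3.207 m; N'_3 = 425·cos20.7° = 397.6; c'Δl = 7.38; W sinα = 150.2
Slice 4: Δl = 2.1/cos32.9° = 2.501 m; N'_4 = 247·cos32.9° = 207.4; c'Δl = 5.75; W sinα = 134.2
Slice 5: Δl = 1.4/cos42.4° = 1.896 m; N'_5 = 129·cos42.4° = 95.3; c'Δl = 4.36; W sinα = 87.0
Slice 6: Δl = 2.7/cos55.8° = 4.804 m; N'_6 = 128·cos55.8° = 71.9; c'Δl = 11.05; W sinα = 105.9
Σc'Δl = 39.6 kN/m; ΣN' = 1118.0 kN/m; ΣW sinα = 513.6 kN/m
Resisting = 39.6 + 1118.0·tan34.1° = 39.6 + 756.9 = 796.6 kN/m
FS = 796.6 / 513.6 = 1.551

FS = 1.55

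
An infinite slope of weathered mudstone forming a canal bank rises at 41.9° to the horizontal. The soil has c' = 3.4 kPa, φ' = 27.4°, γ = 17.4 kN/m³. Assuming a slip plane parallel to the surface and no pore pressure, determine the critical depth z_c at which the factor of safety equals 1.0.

z_c = 0.93 m

Setting FS = 1.00 in FS = [c' + γz cos²β tanφ'] / [γz sinβ cosβ] and solving for z:
z = c' / [γ cosβ (FS·sinβ − cosβ·tanφ')]
  = 3.4 / [17.4·cos41.9°·(1.00·sin41.9° − cos41.9°·tan27.4°)]
  = 3.4 / [17.4·0.7443·(1.00·0.6678 − 0.7443·0.5184)]
  = 3.4 / 3.6524 = 0.931 m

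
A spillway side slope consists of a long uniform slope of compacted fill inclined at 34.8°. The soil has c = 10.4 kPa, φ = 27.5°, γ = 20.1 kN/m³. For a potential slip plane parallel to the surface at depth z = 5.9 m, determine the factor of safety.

For an infinite slope with a slip plane parallel to the surface (no pore pressure): FS = [c + γz cos²β tanφ] / [γz sinβ cosβ].
γz = 20.1·5.9 = 118.59 kN/m²
Numerator = 10.4 + 118.59·cos²34.8°·tan27.5° = 10.4 + 118.59·0.6743·0.5206 = 52.026 kPa
Denominator = 118.59·sin34.8°·cos34.8° = 118.59·0.5707·0.8211 = 55.576 kPa
FS = 52.026 / 55.576 = 0.936

FS = 0.94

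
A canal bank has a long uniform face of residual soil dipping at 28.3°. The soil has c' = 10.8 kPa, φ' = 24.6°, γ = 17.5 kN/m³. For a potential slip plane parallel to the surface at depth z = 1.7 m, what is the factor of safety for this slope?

For an infinite slope with a slip plane parallel to the surface (no pore pressure): FS = [c' + γz cos²β tanφ'] / [γz sinβ cosβ].
γz = 17.5·1.7 = 29.75 kN/m²
Numerator = 10.8 + 29.75·cos²28.3°·tan24.6° = 10.8 + 29.75·0.7752·0.4578 = 21.359 kPa
Denominator = 29.75·sin28.3°·cos28.3° = 29.75·0.4741·0.8805 = 12.418 kPa
FS = 21.359 / 12.418 = 1.720

FS = 1.72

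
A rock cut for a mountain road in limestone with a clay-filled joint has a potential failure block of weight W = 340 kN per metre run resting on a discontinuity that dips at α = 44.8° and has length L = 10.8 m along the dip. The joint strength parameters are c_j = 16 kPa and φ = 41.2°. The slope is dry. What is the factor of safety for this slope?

FS = 1.60

Resolving the block weight along and normal to the plane and applying the Mohr–Coulomb strength on the joint:
N' = W cosα = 340·cos44.8° = 241.3 kN/m
Driving force T = W sinα = 340·sin44.8° = 239.6 kN/m
Resisting force R = c_j·L + N'·tanφ = 16·10.8 + 241.3·tan41.2° = 172.8 + 211.2 = 384.0 kN/m
FS = R / T = 384.0 / 239.6 = 1.603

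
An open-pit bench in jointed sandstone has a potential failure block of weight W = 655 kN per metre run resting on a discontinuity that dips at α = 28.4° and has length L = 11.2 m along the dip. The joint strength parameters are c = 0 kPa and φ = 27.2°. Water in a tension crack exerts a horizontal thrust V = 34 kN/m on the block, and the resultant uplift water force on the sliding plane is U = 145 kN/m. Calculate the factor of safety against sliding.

FS = 0.62

Resolving the block weight along and normal to the plane and applying the Mohr–Coulomb strength on the joint:
N' = W cosα − U − V sinα = 655·cos28.4° − 145 − 34·sin28.4° = 415.0 kN/m
Driving force T = W sinα + V cosα = 655·sin28.4° + 34·cos28.4° = 341.4 kN/m
Resisting force R = c·L + N'·tanφ = 0·11.2 + 415.0·tan27.2° = 0.0 + 213.3 = 213.3 kN/m
FS = R / T = 213.3 / 341.4 = 0.625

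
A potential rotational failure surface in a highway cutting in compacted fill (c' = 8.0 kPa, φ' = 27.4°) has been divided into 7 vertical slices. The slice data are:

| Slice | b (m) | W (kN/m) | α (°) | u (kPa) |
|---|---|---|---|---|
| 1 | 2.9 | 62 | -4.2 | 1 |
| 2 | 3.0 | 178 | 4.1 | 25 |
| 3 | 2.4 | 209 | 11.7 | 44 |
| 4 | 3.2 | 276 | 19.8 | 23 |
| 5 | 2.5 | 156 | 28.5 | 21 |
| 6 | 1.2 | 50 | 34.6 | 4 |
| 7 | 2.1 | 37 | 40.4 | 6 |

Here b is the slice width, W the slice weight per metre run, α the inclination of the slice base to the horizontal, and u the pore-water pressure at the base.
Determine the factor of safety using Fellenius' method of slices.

FS = 1.64

Ordinary method of slices: FS = Σ[c'·Δl_i + (W_i cosα_i − u_i·Δl_i)·tanφ'] / Σ W_i sinα_i, with Δl_i = b_i / cosα_i.
Slice 1: Δl = 2.9/cos(-4.2°) = 2.908 m; N'_1 = 62·cos(-4.2°) − 1·2.908 = 58.9; c'Δl = 23.26; W sinα = -4.5
Slice 2: Δl = 3.0/cos4.1° = 3.008 m; N'_2 = 178·cos4.1° − 25·3.008 = 102.4; c'Δl = 24.06; W sinα = 12.7
Slice 3: Δl = 2.4/cos11.7° = 2.451 m; N'_3 = 209·cos11.7° − 44·2.451 = 96.8; c'Δl = 19.61; W sinα = 42.4
Slice 4: Δl = 3.2/cos19.8° = 3.401 m; N'_4 = 276·cos19.8° − 23·3.401 = 181.5; c'Δl = 27.21; W sinα = 93.5
Slice 5: Δl = 2.5/cos28.5° = 2.845 m; N'_5 = 156·cos28.5° − 21·2.845 = 77.4; c'Δl = 22.76; W sinα = 74.4
Slice 6: Δl = 1.2/cos34.6° = 1.458 m; N'_6 = 50·cos34.6° − 4·1.458 = 35.3; c'Δl = 11.66; W sinα = 28.4
Slice 7: Δl = 2.1/cos40.4° = 2.758 m; N'_7 = 37·cos40.4° − 6·2.758 = 11.6; c'Δl = 22.06; W sinα = 24.0
Σc'Δl = 150.6 kN/m; ΣN' = 563.9 kN/m; ΣW sinα = 270.9 kN/m
Resisting = 150.6 + 563.9·tan27.4° = 150.6 + 292.3 = 442.9 kN/m
FS = 442.9 / 270.9 = 1.635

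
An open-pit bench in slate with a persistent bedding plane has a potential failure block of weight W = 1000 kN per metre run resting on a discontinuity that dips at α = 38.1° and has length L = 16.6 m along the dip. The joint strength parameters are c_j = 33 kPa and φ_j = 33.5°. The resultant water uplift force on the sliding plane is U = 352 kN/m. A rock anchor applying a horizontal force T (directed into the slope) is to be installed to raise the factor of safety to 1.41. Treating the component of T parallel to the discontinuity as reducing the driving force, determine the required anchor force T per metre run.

T = 23 kN/m

Resolving forces along and normal to the sliding plane, with the horizontal anchor force T adding T·sinα to the effective normal force and T·cosα acting up the plane against the driving force:
FS = [c_jL + (W cosα − U + T sinα) tanφ_j] / [W sinα − T cosα]
Without the anchor: N' = 434.9 kN/m, driving T_d = 617.0 kN/m, resisting R = 33·16.6 + 434.9·tan33.5° = 835.7 kN/m, FS = 1.35.
Setting FS = 1.41 and solving for T:
1.41·(617.0 − T cos38.1°) = 835.7 + T sin38.1°·tan33.5°
T·(sin38.1°·tan33.5° + 1.41·cos38.1°) = 1.41·617.0 − 835.7
T·(0.6170·0.6619 + 1.41·0.7869) = 870.0 − 835.7 = 34.3
T·1.5180 = 34.3
T = 22.6 kN/m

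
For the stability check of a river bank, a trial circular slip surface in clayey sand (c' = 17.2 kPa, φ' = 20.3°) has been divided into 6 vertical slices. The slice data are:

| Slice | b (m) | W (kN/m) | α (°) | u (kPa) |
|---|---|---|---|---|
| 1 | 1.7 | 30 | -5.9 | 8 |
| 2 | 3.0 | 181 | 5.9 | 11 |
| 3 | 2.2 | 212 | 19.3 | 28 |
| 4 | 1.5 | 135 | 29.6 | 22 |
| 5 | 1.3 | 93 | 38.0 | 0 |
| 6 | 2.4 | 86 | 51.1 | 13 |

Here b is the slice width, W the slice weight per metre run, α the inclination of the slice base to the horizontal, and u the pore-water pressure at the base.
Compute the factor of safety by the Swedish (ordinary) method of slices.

Ordinary method of slices: FS = Σ[c'·Δl_i + (W_i cosα_i − u_i·Δl_i)·tanφ'] / Σ W_i sinα_i, with Δl_i = b_i / cosα_i.
Slice 1: Δl = 1.7/cos(-5.9°) = 1.709 m; N'_1 = 30·cos(-5.9°) − 8·1.709 = 16.2; c'Δl = 29.40; W sinα = -3.1
Slice 2: Δl = 3.0/cos5.9° = 3.016 m; N'_2 = 181·cos5.9° − 11·3.016 = 146.9; c'Δl = 51.87; W sinα = 18.6
Slice 3: Δl = 2.2/cos19.3° = 2.331 m; N'_3 = 212·cos19.3° − 28·2.331 = 134.8; c'Δl = 40.09; W sinα = 70.1
Slice 4: Δl = 1.5/cos29.6° = 1.725 m; N'_4 = 135·cos29.6° − 22·1.725 = 79.4; c'Δl = 29.67; W sinα = 66.7
Slice 5: Δl = 1.3/cos38.0° = 1.650 m; N'_5 = 93·cos38.0° − 0·1.650 = 73.3; c'Δl = 28.38; W sinα = 57.3
Slice 6: Δl = 2.4/cos51.1° = 3.822 m; N'_6 = 86·cos51.1° − 13·3.822 = 4.3; c'Δl = 65.74; W sinα = 66.9
Σc'Δl = 245.1 kN/m; ΣN' = 454.9 kN/m; ΣW sinα = 276.5 kN/m
Resisting = 245.1 + 454.9·tan20.3° = 245.1 + 168.3 = 413.4 kN/m
FS = 413.4 / 276.5 = 1.495

FS = 1.50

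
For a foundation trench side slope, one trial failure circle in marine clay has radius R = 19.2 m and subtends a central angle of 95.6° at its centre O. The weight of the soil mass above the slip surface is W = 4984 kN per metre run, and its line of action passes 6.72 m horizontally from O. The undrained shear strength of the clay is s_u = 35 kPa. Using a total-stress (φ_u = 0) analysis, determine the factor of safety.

FS = 0.64

Taking moments about the centre O, the resisting moment is provided by the undrained shear strength acting along the arc:
Arc length L_a = R·θ = 19.2·(95.6°·π/180) = 19.2·1.6685 = 32.04 m
M_R = s_u·L_a·R = 35·32.04·19.2 = 21528.1 kN·m/m
M_D = W·d = 4984·6.72 = 33492.5 kN·m/m
FS = M_R / M_D = 21528.1 / 33492.5 = 0.643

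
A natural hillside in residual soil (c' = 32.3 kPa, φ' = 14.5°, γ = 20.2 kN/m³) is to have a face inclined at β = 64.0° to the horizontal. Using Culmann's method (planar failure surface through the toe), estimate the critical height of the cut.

Culmann's analysis gives the critical failure plane at α_cr = (β + φ')/2 = (64.0 + 14.5)/2 = 39.2°, and the critical height
H_c = (4c'/γ) · sinβ cosφ' / [1 − cos(β − φ')]
    = (4·32.3/20.2) · sin64.0°·cos14.5° / [1 − cos(49.5°)]
    = 6.396 · 0.8988·0.9681 / [1 − 0.6494]
    = 6.396 · 0.8702 / 0.3506
    = 15.88 m

H_c = 15.88 m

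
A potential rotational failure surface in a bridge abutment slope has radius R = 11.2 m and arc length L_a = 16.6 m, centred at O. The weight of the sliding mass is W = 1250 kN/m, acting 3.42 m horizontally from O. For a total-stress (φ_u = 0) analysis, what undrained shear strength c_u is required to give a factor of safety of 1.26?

FS = c_u·L_a·R / (W·d), so c_u = FS·W·d / (L_a·R).
c_u = 1.26·1250·3.42 / (16.60·11.2) = 5386.5 / 185.92 = 28.97 kPa

c_u = 29.0 kPa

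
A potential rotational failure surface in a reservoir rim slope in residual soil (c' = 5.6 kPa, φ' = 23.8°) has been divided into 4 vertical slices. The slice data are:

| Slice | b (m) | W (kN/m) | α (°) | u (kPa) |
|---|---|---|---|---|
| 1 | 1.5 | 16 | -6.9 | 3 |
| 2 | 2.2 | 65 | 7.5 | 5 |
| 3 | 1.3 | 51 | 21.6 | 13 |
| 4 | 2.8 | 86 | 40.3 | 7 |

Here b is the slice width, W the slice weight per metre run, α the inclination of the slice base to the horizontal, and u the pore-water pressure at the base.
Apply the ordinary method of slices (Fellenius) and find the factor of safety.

Ordinary method of slices: FS = Σ[c'·Δl_i + (W_i cosα_i − u_i·Δl_i)·tanφ'] / Σ W_i sinα_i, with Δl_i = b_i / cosα_i.
Slice 1: Δl = 1.5/cos(-6.9°) = 1.511 m; N'_1 = 16·cos(-6.9°) − 3·1.511 = 11.4; c'Δl = 8.46; W sinα = -1.9
Slice 2: Δl = 2.2/cos7.5° = 2.219 m; N'_2 = 65·cos7.5° − 5·2.219 = 53.3; c'Δl = 12.43; W sinα = 8.5
Slice 3: Δl = 1.3/cos21.6° = 1.398 m; N'_3 = 51·cos21.6° − 13·1.398 = 29.2; c'Δl = 7.83; W sinα = 18.8
Slice 4: Δl = 2.8/cos40.3° = 3.671 m; N'_4 = 86·cos40.3° − 7·3.671 = 39.9; c'Δl = 20.56; W sinα = 55.6
Σc'Δl = 49.3 kN/m; ΣN' = 133.8 kN/m; ΣW sinα = 81.0 kN/m
Resisting = 49.3 + 133.8·tan23.8° = 49.3 + 59.0 = 108.3 kN/m
FS = 108.3 / 81.0 = 1.338

FS = 1.34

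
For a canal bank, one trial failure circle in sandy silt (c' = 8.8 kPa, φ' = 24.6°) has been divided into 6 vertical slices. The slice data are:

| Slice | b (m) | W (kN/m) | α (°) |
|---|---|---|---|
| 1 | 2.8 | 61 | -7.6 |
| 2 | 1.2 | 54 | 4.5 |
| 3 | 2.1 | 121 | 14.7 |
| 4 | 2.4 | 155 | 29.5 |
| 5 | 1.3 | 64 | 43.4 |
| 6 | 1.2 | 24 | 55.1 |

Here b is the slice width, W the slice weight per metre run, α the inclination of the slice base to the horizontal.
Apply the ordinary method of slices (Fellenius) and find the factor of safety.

FS = 1.85

Ordinary method of slices: FS = Σ[c'·Δl_i + (W_i cosα_i)·tanφ'] / Σ W_i sinα_i, with Δl_i = b_i / cosα_i.
Slice 1: Δl = 2.8/cos(-7.6°) = 2.825 m; N'_1 = 61·cos(-7.6°) = 60.5; c'Δl = 24.86; W sinα = -8.1
Slice 2: Δl = 1.2/cos4.5° = 1.204 m; N'_2 = 54·cos4.5° = 53.8; c'Δl = 10.59; W sinα = 4.2
Slice 3: Δl = 2.1/cos14.7° = 2.171 m; N'_3 = 121·cos14.7° = 117.0; c'Δl = 19.11; W sinα = 30.7
Slice 4: Δl = 2.4/cos29.5° = 2.757 m; N'_4 = 155·cos29.5° = 134.9; c'Δl = 24.27; W sinα = 76.3
Slice 5: Δl = 1.3/cos43.4° = 1.789 m; N'_5 = 64·cos43.4° = 46.5; c'Δl = 15.75; W sinα = 44.0
Slice 6: Δl = 1.2/cos55.1° = 2.097 m; N'_6 = 24·cos55.1° = 13.7; c'Δl = 18.46; W sinα = 19.7
Σc'Δl = 113.0 kN/m; ΣN' = 426.5 kN/m; ΣW sinα = 166.9 kN/m
Resisting = 113.0 + 426.5·tan24.6° = 113.0 + 195.3 = 308.3 kN/m
FS = 308.3 / 166.9 = 1.848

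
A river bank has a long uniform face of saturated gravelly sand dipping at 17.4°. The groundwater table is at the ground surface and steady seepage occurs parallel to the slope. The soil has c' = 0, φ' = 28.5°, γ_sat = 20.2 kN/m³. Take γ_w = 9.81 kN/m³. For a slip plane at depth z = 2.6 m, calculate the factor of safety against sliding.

With seepage parallel to the slope and the water table at the surface, the effective normal stress on the slip plane uses the buoyant unit weight γ' = γ_sat − γ_w while the driving shear stress uses γ_sat:
FS = [c' + γ' z cos²β tanφ'] / [γ_sat z sinβ cosβ]
(For c' = 0 this reduces to FS = (γ'/γ_sat)·tanφ'/tanβ.)
γ' = 20.2 − 9.81 = 10.39 kN/m³
Numerator = 0.0 + 10.39·2.6·cos²17.4°·tan28.5° = 0.0 + 10.39·2.6·0.9106·0.5430 = 13.356 kPa
Denominator = 20.2·2.6·sin17.4°·cos17.4° = 20.2·2.6·0.2990·0.9542 = 14.987 kPa
FS = 13.356 / 14.987 = 0.891

FS = 0.89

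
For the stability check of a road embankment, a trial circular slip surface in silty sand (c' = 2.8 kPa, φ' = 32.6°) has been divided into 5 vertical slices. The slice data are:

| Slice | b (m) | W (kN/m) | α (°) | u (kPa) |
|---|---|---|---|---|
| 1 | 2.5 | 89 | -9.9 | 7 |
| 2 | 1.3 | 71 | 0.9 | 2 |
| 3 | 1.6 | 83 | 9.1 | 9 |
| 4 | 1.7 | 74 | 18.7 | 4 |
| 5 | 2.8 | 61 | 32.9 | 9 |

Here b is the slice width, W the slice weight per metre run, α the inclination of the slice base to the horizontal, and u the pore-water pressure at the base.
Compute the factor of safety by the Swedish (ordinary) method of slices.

FS = 3.85

Ordinary method of slices: FS = Σ[c'·Δl_i + (W_i cosα_i − u_i·Δl_i)·tanφ'] / Σ W_i sinα_i, with Δl_i = b_i / cosα_i.
Slice 1: Δl = 2.5/cos(-9.9°) = 2.538 m; N'_1 = 89·cos(-9.9°) − 7·2.538 = 69.9; c'Δl = 7.11; W sinα = -15.3
Slice 2: Δl = 1.3/cos0.9° = 1.300 m; N'_2 = 71·cos0.9° − 2·1.300 = 68.4; c'Δl = 3.64; W sinα = 1.1
Slice 3: Δl = 1.6/cos9.1° = 1.620 m; N'_3 = 83·cos9.1° − 9·1.620 = 67.4; c'Δl = 4.54; W sinα = 13.1
Slice 4: Δl = 1.7/cos18.7° = 1.795 m; N'_4 = 74·cos18.7° − 4·1.795 = 62.9; c'Δl = 5.03; W sinα = 23.7
Slice 5: Δl = 2.8/cos32.9° = 3.335 m; N'_5 = 61·cos32.9° − 9·3.335 = 21.2; c'Δl = 9.34; W sinα = 33.1
Σc'Δl = 29.6 kN/m; ΣN' = 289.8 kN/m; ΣW sinα = 55.8 kN/m
Resisting = 29.6 + 289.8·tan32.6° = 29.6 + 185.3 = 215.0 kN/m
FS = 215.0 / 55.8 = 3.853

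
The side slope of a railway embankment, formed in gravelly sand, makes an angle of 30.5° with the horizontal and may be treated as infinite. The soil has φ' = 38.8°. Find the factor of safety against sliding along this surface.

For a dry cohesionless infinite slope the factor of safety is FS = tanφ' / tanβ.
FS = tan38.8° / tan30.5° = 0.8040 / 0.5890 = 1.365

FS = 1.36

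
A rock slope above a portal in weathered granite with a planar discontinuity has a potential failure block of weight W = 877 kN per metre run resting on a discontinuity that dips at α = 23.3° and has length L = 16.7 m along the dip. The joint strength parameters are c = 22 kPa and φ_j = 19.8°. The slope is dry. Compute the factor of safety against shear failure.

FS = 1.90

Resolving the block weight along and normal to the plane and applying the Mohr–Coulomb strength on the joint:
N' = W cosα = 877·cos23.3° = 805.5 kN/m
Driving force T = W sinα = 877·sin23.3° = 346.9 kN/m
Resisting force R = c·L + N'·tanφ_j = 22·16.7 + 805.5·tan19.8° = 367.4 + 290.0 = 657.4 kN/m
FS = R / T = 657.4 / 346.9 = 1.895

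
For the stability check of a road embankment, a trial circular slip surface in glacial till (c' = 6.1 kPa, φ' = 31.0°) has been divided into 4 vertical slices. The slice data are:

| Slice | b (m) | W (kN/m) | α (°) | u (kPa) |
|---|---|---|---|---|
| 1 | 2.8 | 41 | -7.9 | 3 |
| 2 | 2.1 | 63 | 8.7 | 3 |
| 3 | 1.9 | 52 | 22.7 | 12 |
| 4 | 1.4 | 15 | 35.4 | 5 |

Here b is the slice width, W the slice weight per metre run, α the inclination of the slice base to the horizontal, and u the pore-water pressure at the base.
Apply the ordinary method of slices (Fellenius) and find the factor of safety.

Ordinary method of slices: FS = Σ[c'·Δl_i + (W_i cosα_i − u_i·Δl_i)·tanφ'] / Σ W_i sinα_i, with Δl_i = b_i / cosα_i.
Slice 1: Δl = 2.8/cos(-7.9°) = 2.827 m; N'_1 = 41·cos(-7.9°) − 3·2.827 = 32.1; c'Δl = 17.24; W sinα = -5.6
Slice 2: Δl = 2.1/cos8.7° = 2.124 m; N'_2 = 63·cos8.7° − 3·2.124 = 55.9; c'Δl = 12.96; W sinα = 9.5
Slice 3: Δl = 1.9/cos22.7° = 2.060 m; N'_3 = 52·cos22.7° − 12·2.060 = 23.3; c'Δl = 12.56; W sinα = 20.1
Slice 4: Δl = 1.4/cos35.4° = 1.718 m; N'_4 = 15·cos35.4° − 5·1.718 = 3.6; c'Δl = 10.48; W sinα = 8.7
Σc'Δl = 53.2 kN/m; ΣN' = 114.9 kN/m; ΣW sinα = 32.7 kN/m
Resisting = 53.2 + 114.9·tan31.0° = 53.2 + 69.1 = 122.3 kN/m
FS = 122.3 / 32.7 = 3.746

FS = 3.75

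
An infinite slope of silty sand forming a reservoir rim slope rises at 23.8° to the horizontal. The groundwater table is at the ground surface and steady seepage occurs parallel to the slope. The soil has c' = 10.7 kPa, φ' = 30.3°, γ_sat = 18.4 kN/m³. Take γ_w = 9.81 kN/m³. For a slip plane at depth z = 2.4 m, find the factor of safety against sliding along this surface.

With seepage parallel to the slope and the water table at the surface, the effective normal stress on the slip plane uses the buoyant unit weight γ' = γ_sat − γ_w while the driving shear stress uses γ_sat:
FS = [c' + γ' z cos²β tanφ'] / [γ_sat z sinβ cosβ]
γ' = 18.4 − 9.81 = 8.59 kN/m³
Numerator = 10.7 + 8.59·2.4·cos²23.8°·tan30.3° = 10.7 + 8.59·2.4·0.8372·0.5844 = 20.785 kPa
Denominator = 18.4·2.4·sin23.8°·cos23.8° = 18.4·2.4·0.4035·0.9150 = 16.305 kPa
FS = 20.785 / 16.305 = 1.275

FS = 1.27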